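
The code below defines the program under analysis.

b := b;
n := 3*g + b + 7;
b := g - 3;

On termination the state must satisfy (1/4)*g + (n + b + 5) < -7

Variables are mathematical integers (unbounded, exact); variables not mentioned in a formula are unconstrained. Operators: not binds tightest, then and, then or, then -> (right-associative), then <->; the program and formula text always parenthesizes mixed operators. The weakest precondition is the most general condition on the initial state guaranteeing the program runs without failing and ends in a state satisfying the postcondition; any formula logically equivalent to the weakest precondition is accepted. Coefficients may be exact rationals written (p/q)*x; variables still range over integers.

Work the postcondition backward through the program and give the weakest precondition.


Working backward. After the program, the postcondition (1/4)*g + (n + b + 5) < -7 must hold; in canonical form it is b + (1/4)*g + n < -12.
Before b := g - 3: (5/4)*g + n < -9
Before n := 3*g + b + 7: b + (17/4)*g < -16
Before b := b: b + (17/4)*g < -16
Answer: WP = b + (17/4)*g < -16


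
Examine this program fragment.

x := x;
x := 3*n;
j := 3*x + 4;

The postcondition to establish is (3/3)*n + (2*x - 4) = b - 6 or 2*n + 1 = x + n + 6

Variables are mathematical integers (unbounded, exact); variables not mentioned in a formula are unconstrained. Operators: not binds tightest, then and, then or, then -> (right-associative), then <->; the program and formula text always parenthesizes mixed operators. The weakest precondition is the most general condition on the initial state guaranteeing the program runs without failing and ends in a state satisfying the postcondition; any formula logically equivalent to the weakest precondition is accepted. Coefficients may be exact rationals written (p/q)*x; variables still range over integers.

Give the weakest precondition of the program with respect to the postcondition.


Working backward. After the program, the postcondition (3/3)*n + (2*x - 4) = b - 6 or 2*n + 1 = x + n + 6 must hold; in canonical form it is n + 2*x = b - 2 or n = x + 5.
Before j := 3*x + 4: n + 2*x = b - 2 or n = x + 5
Before x := 3*n: 7*n = b - 2 or 2*n = -5
Before x := x: 7*n = b - 2 or 2*n = -5
Answer: WP = 7*n = b - 2 or 2*n = -5


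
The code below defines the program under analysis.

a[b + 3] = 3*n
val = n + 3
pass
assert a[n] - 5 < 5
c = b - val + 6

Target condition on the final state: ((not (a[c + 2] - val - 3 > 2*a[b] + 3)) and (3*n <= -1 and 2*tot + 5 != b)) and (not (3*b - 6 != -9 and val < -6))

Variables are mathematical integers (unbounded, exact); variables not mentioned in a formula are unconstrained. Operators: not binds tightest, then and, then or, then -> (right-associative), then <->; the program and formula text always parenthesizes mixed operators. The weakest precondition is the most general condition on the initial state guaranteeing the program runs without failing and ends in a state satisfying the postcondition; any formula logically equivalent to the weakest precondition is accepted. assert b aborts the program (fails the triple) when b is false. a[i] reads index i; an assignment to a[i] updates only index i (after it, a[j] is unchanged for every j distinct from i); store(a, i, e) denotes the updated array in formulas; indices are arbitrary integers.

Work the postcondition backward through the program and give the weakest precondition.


Working backward. After the program, the postcondition ((not (a[c + 2] - val - 3 > 2*a[b] + 3)) and (3*n <= -1 and 2*tot + 5 != b)) and (not (3*b - 6 != -9 and val < -6)) must hold; in canonical form it is (not (a[c + 2] > 2*a[b] + val + 6)) and 3*n <= -1 and 2*tot != b - 5 and (not (3*b != -3 and val < -6)).
Before c := b - val + 6: (not (a[b - val + 8] > 2*a[b] + val + 6)) and 3*n <= -1 and 2*tot != b - 5 and (not (3*b != -3 and val < -6))
Before assert a[n] - 5 < 5: a[n] < 10 and (not (a[b - val + 8] > 2*a[b] + val + 6)) and 3*n <= -1 and 2*tot != b - 5 and (not (3*b != -3 and val < -6))
Before skip: a[n] < 10 and (not (a[b - val + 8] > 2*a[b] + val + 6)) and 3*n <= -1 and 2*tot != b - 5 and (not (3*b != -3 and val < -6))
Before val := n + 3: a[n] < 10 and (not (a[b - n + 5] > 2*a[b] + n + 9)) and 3*n <= -1 and 2*tot != b - 5 and (not (3*b != -3 and n < -9))
Before a[b + 3] := 3*n: store(a, b + 3, 3*n)[n] < 10 and (not (store(a, b + 3, 3*n)[b - n + 5] > 2*store(a, b + 3, 3*n)[b] + n + 9)) and 3*n <= -1 and 2*tot != b - 5 and (not (3*b != -3 and n < -9))
Answer: WP = store(a, b + 3, 3*n)[n] < 10 and (not (store(a, b + 3, 3*n)[b - n + 5] > 2*store(a, b + 3, 3*n)[b] + n + 9)) and 3*n <= -1 and 2*tot != b - 5 and (not (3*b != -3 and n < -9))


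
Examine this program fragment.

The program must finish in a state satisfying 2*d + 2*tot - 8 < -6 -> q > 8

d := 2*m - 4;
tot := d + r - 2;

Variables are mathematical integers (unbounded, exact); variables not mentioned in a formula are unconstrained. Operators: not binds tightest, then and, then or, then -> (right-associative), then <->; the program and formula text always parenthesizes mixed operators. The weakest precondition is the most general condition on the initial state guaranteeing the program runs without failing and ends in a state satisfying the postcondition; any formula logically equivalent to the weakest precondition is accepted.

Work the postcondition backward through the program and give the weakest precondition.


Working backward. After the program, the postcondition 2*d + 2*tot - 8 < -6 -> q > 8 must hold; in canonical form it is 2*d + 2*tot < 2 -> q > 8.
Before tot := d + r - 2: 4*d + 2*r < 6 -> q > 8
Before d := 2*m - 4: 8*m + 2*r < 22 -> q > 8
Answer: WP = 8*m + 2*r < 22 -> q > 8


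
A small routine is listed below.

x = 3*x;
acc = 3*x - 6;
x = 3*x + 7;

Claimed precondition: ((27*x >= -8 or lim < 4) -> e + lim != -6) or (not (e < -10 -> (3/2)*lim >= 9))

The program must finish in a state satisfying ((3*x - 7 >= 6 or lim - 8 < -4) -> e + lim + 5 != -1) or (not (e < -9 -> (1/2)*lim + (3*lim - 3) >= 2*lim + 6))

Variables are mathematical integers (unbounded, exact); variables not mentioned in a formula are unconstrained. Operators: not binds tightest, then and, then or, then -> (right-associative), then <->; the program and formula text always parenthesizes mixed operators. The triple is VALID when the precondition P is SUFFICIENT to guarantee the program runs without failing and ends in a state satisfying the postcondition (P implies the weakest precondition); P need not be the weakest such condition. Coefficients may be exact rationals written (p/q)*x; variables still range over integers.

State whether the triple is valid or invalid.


Working backward. After the program, the postcondition ((3*x - 7 >= 6 or lim - 8 < -4) -> e + lim + 5 != -1) or (not (e < -9 -> (1/2)*lim + (3*lim - 3) >= 2*lim + 6)) must hold; in canonical form it is ((3*x >= 13 or lim < 4) -> e + lim != -6) or (not (e < -9 -> (3/2)*lim >= 9)).
Before x := 3*x + 7: ((9*x >= -8 or lim < 4) -> e + lim != -6) or (not (e < -9 -> (3/2)*lim >= 9))
Before acc := 3*x - 6: ((9*x >= -8 or lim < 4) -> e + lim != -6) or (not (e < -9 -> (3/2)*lim >= 9))
Before x := 3*x: ((27*x >= -8 or lim < 4) -> e + lim != -6) or (not (e < -9 -> (3/2)*lim >= 9))
The weakest precondition is ((27*x >= -8 or lim < 4) -> e + lim != -6) or (not (e < -9 -> (3/2)*lim >= 9)).
Check whether ((27*x >= -8 or lim < 4) -> e + lim != -6) or (not (e < -10 -> (3/2)*lim >= 9)) implies it.
Every state satisfying the precondition satisfies the weakest precondition: the implication holds.
Answer: valid


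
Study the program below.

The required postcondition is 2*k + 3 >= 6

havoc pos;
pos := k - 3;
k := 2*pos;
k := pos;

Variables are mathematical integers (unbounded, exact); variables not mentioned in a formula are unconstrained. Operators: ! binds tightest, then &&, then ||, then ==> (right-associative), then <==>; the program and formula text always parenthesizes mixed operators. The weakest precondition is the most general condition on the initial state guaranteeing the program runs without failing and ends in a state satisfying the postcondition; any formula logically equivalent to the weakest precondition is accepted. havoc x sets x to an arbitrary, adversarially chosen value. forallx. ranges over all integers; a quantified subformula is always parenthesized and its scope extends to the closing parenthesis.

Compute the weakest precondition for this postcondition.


Working backward. After the program, the postcondition 2*k + 3 >= 6 must hold; in canonical form it is 2*k >= 3.
Before k := pos: 2*pos >= 3
Before k := 2*pos: 2*pos >= 3
Before pos := k - 3: 2*k >= 9
Before havoc pos: 2*k >= 9
Answer: WP = 2*k >= 9


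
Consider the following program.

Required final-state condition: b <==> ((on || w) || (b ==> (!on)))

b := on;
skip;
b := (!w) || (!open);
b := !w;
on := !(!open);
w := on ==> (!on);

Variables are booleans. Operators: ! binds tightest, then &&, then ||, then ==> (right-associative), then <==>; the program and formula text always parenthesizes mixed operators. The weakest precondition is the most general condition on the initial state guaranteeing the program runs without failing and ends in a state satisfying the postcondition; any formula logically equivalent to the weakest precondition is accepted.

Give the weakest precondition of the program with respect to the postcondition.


Working backward. After the program, the postcondition b <==> ((on || w) || (b ==> (!on))) must hold; in canonical form it is b <==> (on || w || (b ==> (!on))).
Before w := on ==> (!on): b <==> (on || (on ==> (!on)) || (b ==> (!on)))
Before on := !(!open): b <==> (open || (open ==> (!open)) || (b ==> (!open)))
Before b := !w: (!w) <==> (open || (open ==> (!open)) || ((!w) ==> (!open)))
Before b := (!w) || (!open): (!w) <==> (open || (open ==> (!open)) || ((!w) ==> (!open)))
Before skip: (!w) <==> (open || (open ==> (!open)) || ((!w) ==> (!open)))
Before b := on: (!w) <==> (open || (open ==> (!open)) || ((!w) ==> (!open)))
Answer: WP = (!w) <==> (open || (open ==> (!open)) || ((!w) ==> (!open)))


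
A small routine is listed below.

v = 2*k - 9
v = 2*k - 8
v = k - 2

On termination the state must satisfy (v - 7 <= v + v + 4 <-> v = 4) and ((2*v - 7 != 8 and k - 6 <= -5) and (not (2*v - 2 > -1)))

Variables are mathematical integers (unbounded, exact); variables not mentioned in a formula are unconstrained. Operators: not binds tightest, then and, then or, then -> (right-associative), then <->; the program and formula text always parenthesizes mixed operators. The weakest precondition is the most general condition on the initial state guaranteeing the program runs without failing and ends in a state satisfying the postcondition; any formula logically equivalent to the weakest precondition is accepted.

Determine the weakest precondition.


Working backward. After the program, the postcondition (v - 7 <= v + v + 4 <-> v = 4) and ((2*v - 7 != 8 and k - 6 <= -5) and (not (2*v - 2 > -1))) must hold; in canonical form it is (v >= -11 <-> v = 4) and 2*v != 15 and k <= 1 and (not (2*v > 1)).
Before v := k - 2: (k >= -9 <-> k = 6) and 2*k != 19 and k <= 1 and (not (2*k > 5))
Before v := 2*k - 8: (k >= -9 <-> k = 6) and 2*k != 19 and k <= 1 and (not (2*k > 5))
Before v := 2*k - 9: (k >= -9 <-> k = 6) and 2*k != 19 and k <= 1 and (not (2*k > 5))
Answer: WP = (k >= -9 <-> k = 6) and 2*k != 19 and k <= 1 and (not (2*k > 5))


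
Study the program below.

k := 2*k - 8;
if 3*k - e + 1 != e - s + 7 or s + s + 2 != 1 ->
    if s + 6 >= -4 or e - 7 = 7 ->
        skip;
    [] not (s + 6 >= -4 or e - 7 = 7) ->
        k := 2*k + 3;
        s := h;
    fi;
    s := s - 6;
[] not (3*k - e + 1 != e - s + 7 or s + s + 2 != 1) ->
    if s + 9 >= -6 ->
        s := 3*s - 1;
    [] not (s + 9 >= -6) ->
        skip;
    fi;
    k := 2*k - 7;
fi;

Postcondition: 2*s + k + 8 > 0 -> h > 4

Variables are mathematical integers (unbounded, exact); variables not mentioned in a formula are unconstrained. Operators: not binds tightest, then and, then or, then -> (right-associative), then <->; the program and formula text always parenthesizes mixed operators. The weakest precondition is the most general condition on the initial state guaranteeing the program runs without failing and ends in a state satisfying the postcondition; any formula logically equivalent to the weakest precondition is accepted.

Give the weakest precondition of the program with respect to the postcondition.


Working backward. After the program, the postcondition 2*s + k + 8 > 0 -> h > 4 must hold; in canonical form it is k + 2*s > -8 -> h > 4.
Then branch requires ((s >= -10 or e = 14) -> (k + 2*s > 4 -> h > 4)) and ((not (s >= -10 or e = 14)) -> (2*h + 2*k > 1 -> h > 4)); else branch requires (s >= -15 -> (2*k + 6*s > 1 -> h > 4)) and ((not (s >= -15)) -> (2*k + 2*s > -1 -> h > 4)).
Before the if: ((3*k + s != 2*e + 6 or 2*s != -1) -> (((s >= -10 or e = 14) -> (k + 2*s > 4 -> h > 4)) and ((not (s >= -10 or e = 14)) -> (2*h + 2*k > 1 -> h > 4)))) and ((not (3*k + s != 2*e + 6 or 2*s != -1)) -> ((s >= -15 -> (2*k + 6*s > 1 -> h > 4)) and ((not (s >= -15)) -> (2*k + 2*s > -1 -> h > 4))))
Before k := 2*k - 8: ((6*k + s != 2*e + 30 or 2*s != -1) -> (((s >= -10 or e = 14) -> (2*k + 2*s > 12 -> h > 4)) and ((not (s >= -10 or e = 14)) -> (2*h + 4*k > 17 -> h > 4)))) and ((not (6*k + s != 2*e + 30 or 2*s != -1)) -> ((s >= -15 -> (4*k + 6*s > 17 -> h > 4)) and ((not (s >= -15)) -> (4*k + 2*s > 15 -> h > 4))))
Answer: WP = ((6*k + s != 2*e + 30 or 2*s != -1) -> (((s >= -10 or e = 14) -> (2*k + 2*s > 12 -> h > 4)) and ((not (s >= -10 or e = 14)) -> (2*h + 4*k > 17 -> h > 4)))) and ((not (6*k + s != 2*e + 30 or 2*s != -1)) -> ((s >= -15 -> (4*k + 6*s > 17 -> h > 4)) and ((not (s >= -15)) -> (4*k + 2*s > 15 -> h > 4))))


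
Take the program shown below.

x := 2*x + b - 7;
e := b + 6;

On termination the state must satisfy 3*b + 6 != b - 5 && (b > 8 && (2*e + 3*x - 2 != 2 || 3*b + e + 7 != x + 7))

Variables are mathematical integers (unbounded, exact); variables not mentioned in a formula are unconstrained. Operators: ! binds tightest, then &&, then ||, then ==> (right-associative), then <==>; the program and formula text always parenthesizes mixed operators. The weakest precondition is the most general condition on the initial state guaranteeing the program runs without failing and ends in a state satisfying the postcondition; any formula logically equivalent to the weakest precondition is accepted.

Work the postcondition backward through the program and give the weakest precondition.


Working backward. After the program, the postcondition 3*b + 6 != b - 5 && (b > 8 && (2*e + 3*x - 2 != 2 || 3*b + e + 7 != x + 7)) must hold; in canonical form it is 2*b != -11 && b > 8 && (2*e + 3*x != 4 || 3*b + e != x).
Before e := b + 6: 2*b != -11 && b > 8 && (2*b + 3*x != -8 || 4*b != x - 6)
Before x := 2*x + b - 7: 2*b != -11 && b > 8 && (5*b + 6*x != 13 || 3*b != 2*x - 13)
Answer: WP = 2*b != -11 && b > 8 && (5*b + 6*x != 13 || 3*b != 2*x - 13)


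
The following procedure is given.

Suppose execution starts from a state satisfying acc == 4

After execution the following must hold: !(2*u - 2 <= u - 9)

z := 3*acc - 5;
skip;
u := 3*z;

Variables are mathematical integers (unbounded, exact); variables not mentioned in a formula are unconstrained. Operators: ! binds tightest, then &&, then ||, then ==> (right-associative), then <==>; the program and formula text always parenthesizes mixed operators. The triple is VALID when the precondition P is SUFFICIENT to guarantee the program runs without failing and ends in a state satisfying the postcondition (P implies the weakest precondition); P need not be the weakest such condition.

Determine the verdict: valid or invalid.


Working backward. After the program, the postcondition !(2*u - 2 <= u - 9) must hold; in canonical form it is !(u <= -7).
Before u := 3*z: !(3*z <= -7)
Before skip: !(3*z <= -7)
Before z := 3*acc - 5: !(9*acc <= 8)
The weakest precondition is !(9*acc <= 8).
Check whether acc == 4 implies it.
Every state satisfying the precondition satisfies the weakest precondition: the implication holds.
Answer: valid


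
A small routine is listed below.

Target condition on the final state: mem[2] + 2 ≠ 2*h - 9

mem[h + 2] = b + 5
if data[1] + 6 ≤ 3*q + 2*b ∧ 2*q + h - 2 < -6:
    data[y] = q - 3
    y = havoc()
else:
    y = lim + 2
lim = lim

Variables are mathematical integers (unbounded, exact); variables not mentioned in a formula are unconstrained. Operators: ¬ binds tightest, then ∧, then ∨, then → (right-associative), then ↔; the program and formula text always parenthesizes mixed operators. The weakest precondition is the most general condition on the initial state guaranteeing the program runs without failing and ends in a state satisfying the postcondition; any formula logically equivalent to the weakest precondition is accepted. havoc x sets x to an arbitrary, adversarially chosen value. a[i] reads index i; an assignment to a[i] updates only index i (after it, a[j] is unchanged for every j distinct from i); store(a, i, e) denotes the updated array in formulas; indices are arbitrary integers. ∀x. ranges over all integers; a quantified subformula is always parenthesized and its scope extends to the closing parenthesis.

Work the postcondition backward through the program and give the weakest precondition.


Working backward. After the program, the postcondition mem[2] + 2 ≠ 2*h - 9 must hold; in canonical form it is mem[2] ≠ 2*h - 11.
Before lim := lim: mem[2] ≠ 2*h - 11
Then branch requires mem[2] ≠ 2*h - 11; else branch requires mem[2] ≠ 2*h - 11.
Before the if: ((data[1] ≤ 2*b + 3*q - 6 ∧ h + 2*q < -4) → mem[2] ≠ 2*h - 11) ∧ ((¬(data[1] ≤ 2*b + 3*q - 6 ∧ h + 2*q < -4)) → mem[2] ≠ 2*h - 11)
Before mem[h + 2] := b + 5: ((data[1] ≤ 2*b + 3*q - 6 ∧ h + 2*q < -4) → store(mem, h + 2, b + 5)[2] ≠ 2*h - 11) ∧ ((¬(data[1] ≤ 2*b + 3*q - 6 ∧ h + 2*q < -4)) → store(mem, h + 2, b + 5)[2] ≠ 2*h - 11)
Answer: WP = ((data[1] ≤ 2*b + 3*q - 6 ∧ h + 2*q < -4) → store(mem, h + 2, b + 5)[2] ≠ 2*h - 11) ∧ ((¬(data[1] ≤ 2*b + 3*q - 6 ∧ h + 2*q < -4)) → store(mem, h + 2, b + 5)[2] ≠ 2*h - 11)


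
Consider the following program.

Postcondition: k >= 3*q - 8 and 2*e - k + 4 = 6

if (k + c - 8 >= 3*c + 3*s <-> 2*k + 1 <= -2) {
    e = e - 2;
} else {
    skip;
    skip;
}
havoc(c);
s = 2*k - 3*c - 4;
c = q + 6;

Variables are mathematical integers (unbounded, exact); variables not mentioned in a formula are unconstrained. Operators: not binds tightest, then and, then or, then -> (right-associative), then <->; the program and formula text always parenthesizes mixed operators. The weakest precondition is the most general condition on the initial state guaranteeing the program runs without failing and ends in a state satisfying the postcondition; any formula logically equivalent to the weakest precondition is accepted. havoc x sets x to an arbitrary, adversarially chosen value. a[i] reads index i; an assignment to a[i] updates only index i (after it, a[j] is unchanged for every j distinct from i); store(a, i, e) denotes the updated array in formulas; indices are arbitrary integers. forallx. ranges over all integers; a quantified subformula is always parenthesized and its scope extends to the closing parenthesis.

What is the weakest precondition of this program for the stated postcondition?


Working backward. After the program, the postcondition k >= 3*q - 8 and 2*e - k + 4 = 6 must hold; in canonical form it is k >= 3*q - 8 and 2*e = k + 2.
Before c := q + 6: k >= 3*q - 8 and 2*e = k + 2
Before s := 2*k - 3*c - 4: k >= 3*q - 8 and 2*e = k + 2
Before havoc c: k >= 3*q - 8 and 2*e = k + 2
Then branch requires k >= 3*q - 8 and 2*e = k + 6; else branch requires k >= 3*q - 8 and 2*e = k + 2.
Before the if: ((k >= 2*c + 3*s + 8 <-> 2*k <= -3) -> (k >= 3*q - 8 and 2*e = k + 6)) and ((not (k >= 2*c + 3*s + 8 <-> 2*k <= -3)) -> (k >= 3*q - 8 and 2*e = k + 2))
Answer: WP = ((k >= 2*c + 3*s + 8 <-> 2*k <= -3) -> (k >= 3*q - 8 and 2*e = k + 6)) and ((not (k >= 2*c + 3*s + 8 <-> 2*k <= -3)) -> (k >= 3*q - 8 and 2*e = k + 2))


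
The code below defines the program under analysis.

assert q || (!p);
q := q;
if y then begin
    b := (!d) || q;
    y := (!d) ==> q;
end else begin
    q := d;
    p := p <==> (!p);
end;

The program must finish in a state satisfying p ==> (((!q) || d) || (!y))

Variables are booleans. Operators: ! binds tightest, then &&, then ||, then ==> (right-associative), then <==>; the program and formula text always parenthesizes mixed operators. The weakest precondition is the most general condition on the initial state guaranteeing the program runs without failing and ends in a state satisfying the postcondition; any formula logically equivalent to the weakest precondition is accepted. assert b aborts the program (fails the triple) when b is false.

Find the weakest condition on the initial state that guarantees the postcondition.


Working backward. After the program, the postcondition p ==> (((!q) || d) || (!y)) must hold; in canonical form it is p ==> ((!q) || d || (!y)).
Then branch requires p ==> ((!q) || d || (!((!d) ==> q))); else branch requires true.
Before the if: y ==> (p ==> ((!q) || d || (!((!d) ==> q))))
Before q := q: y ==> (p ==> ((!q) || d || (!((!d) ==> q))))
Before assert q || (!p): (q || (!p)) && (y ==> (p ==> ((!q) || d || (!((!d) ==> q)))))
Answer: WP = (q || (!p)) && (y ==> (p ==> ((!q) || d || (!((!d) ==> q)))))


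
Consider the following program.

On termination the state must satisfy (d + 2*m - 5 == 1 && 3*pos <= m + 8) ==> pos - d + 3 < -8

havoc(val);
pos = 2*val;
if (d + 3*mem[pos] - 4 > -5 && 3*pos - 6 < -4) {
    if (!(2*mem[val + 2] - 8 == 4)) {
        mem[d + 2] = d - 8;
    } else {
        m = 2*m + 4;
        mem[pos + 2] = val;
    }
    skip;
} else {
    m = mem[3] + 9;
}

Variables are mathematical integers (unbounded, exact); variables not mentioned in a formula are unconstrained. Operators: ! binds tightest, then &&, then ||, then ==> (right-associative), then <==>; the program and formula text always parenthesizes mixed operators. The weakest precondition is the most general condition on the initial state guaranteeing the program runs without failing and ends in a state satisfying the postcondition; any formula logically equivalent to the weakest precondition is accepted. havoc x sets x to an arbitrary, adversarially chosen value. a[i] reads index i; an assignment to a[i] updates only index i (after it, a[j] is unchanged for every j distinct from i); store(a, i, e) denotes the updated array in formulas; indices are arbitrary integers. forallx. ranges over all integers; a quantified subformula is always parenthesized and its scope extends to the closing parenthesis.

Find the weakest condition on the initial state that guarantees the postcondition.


Working backward. After the program, the postcondition (d + 2*m - 5 == 1 && 3*pos <= m + 8) ==> pos - d + 3 < -8 must hold; in canonical form it is (d + 2*m == 6 && 3*pos <= m + 8) ==> pos < d - 11.
Then branch requires ((!(2*mem[val + 2] == 12)) ==> ((d + 2*m == 6 && 3*pos <= m + 8) ==> pos < d - 11)) && (2*mem[val + 2] == 12 ==> ((d + 4*m == -2 && 3*pos <= 2*m + 12) ==> pos < d - 11)); else branch requires (2*mem[3] + d == -12 && 3*pos <= mem[3] + 17) ==> pos < d - 11.
Before the if: ((3*mem[pos] + d > -1 && 3*pos < 2) ==> (((!(2*mem[val + 2] == 12)) ==> ((d + 2*m == 6 && 3*pos <= m + 8) ==> pos < d - 11)) && (2*mem[val + 2] == 12 ==> ((d + 4*m == -2 && 3*pos <= 2*m + 12) ==> pos < d - 11)))) && ((!(3*mem[pos] + d > -1 && 3*pos < 2)) ==> ((2*mem[3] + d == -12 && 3*pos <= mem[3] + 17) ==> pos < d - 11))
Before pos := 2*val: ((3*mem[2*val] + d > -1 && 6*val < 2) ==> (((!(2*mem[val + 2] == 12)) ==> ((d + 2*m == 6 && 6*val <= m + 8) ==> 2*val < d - 11)) && (2*mem[val + 2] == 12 ==> ((d + 4*m == -2 && 6*val <= 2*m + 12) ==> 2*val < d - 11)))) && ((!(3*mem[2*val] + d > -1 && 6*val < 2)) ==> ((2*mem[3] + d == -12 && 6*val <= mem[3] + 17) ==> 2*val < d - 11))
Before havoc val: forall val_1. (((3*mem[2*val_1] + d > -1 && 6*val_1 < 2) ==> (((!(2*mem[val_1 + 2] == 12)) ==> ((d + 2*m == 6 && 6*val_1 <= m + 8) ==> 2*val_1 < d - 11)) && (2*mem[val_1 + 2] == 12 ==> ((d + 4*m == -2 && 6*val_1 <= 2*m + 12) ==> 2*val_1 < d - 11)))) && ((!(3*mem[2*val_1] + d > -1 && 6*val_1 < 2)) ==> ((2*mem[3] + d == -12 && 6*val_1 <= mem[3] + 17) ==> 2*val_1 < d - 11)))
Answer: WP = forall val_1. (((3*mem[2*val_1] + d > -1 && 6*val_1 < 2) ==> (((!(2*mem[val_1 + 2] == 12)) ==> ((d + 2*m == 6 && 6*val_1 <= m + 8) ==> 2*val_1 < d - 11)) && (2*mem[val_1 + 2] == 12 ==> ((d + 4*m == -2 && 6*val_1 <= 2*m + 12) ==> 2*val_1 < d - 11)))) && ((!(3*mem[2*val_1] + d > -1 && 6*val_1 < 2)) ==> ((2*mem[3] + d == -12 && 6*val_1 <= mem[3] + 17) ==> 2*val_1 < d - 11)))


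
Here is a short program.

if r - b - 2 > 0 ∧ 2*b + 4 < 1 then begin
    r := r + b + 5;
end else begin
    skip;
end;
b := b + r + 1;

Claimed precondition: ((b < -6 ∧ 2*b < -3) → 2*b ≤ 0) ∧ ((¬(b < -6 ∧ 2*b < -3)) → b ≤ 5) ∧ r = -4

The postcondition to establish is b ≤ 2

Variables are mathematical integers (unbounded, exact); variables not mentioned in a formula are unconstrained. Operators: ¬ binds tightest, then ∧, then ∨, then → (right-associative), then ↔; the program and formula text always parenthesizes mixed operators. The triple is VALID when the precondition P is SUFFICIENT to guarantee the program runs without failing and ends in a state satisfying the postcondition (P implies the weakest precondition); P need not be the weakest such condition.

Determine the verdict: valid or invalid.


Working backward. After the program, b ≤ 2 must hold.
Before b := b + r + 1: b + r ≤ 1
Then branch requires 2*b + r ≤ -4; else branch requires b + r ≤ 1.
Before the if: ((r > b + 2 ∧ 2*b < -3) → 2*b + r ≤ -4) ∧ ((¬(r > b + 2 ∧ 2*b < -3)) → b + r ≤ 1)
The weakest precondition is ((r > b + 2 ∧ 2*b < -3) → 2*b + r ≤ -4) ∧ ((¬(r > b + 2 ∧ 2*b < -3)) → b + r ≤ 1).
Check whether ((b < -6 ∧ 2*b < -3) → 2*b ≤ 0) ∧ ((¬(b < -6 ∧ 2*b < -3)) → b ≤ 5) ∧ r = -4 implies it.
Every state satisfying the precondition satisfies the weakest precondition: the implication holds.
Answer: valid


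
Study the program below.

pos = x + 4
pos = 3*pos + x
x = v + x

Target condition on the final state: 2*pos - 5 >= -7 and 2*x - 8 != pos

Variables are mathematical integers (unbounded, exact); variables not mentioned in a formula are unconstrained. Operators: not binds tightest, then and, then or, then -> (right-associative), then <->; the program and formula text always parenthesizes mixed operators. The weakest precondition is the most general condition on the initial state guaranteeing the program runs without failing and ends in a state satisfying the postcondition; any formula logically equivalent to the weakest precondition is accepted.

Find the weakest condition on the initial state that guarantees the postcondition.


Working backward. After the program, the postcondition 2*pos - 5 >= -7 and 2*x - 8 != pos must hold; in canonical form it is 2*pos >= -2 and 2*x != pos + 8.
Before x := v + x: 2*pos >= -2 and 2*v + 2*x != pos + 8
Before pos := 3*pos + x: 6*pos + 2*x >= -2 and 2*v + x != 3*pos + 8
Before pos := x + 4: 8*x >= -26 and 2*v != 2*x + 20
Answer: WP = 8*x >= -26 and 2*v != 2*x + 20


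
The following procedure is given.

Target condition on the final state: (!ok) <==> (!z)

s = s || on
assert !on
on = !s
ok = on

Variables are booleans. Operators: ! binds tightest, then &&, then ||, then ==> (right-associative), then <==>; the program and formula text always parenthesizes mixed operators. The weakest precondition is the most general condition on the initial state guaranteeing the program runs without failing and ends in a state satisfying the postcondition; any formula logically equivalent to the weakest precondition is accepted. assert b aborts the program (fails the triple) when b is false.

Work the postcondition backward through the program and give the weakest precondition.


Working backward. After the program, (!ok) <==> (!z) must hold.
Before ok := on: (!on) <==> (!z)
Before on := !s: s <==> (!z)
Before assert !on: (!on) && (s <==> (!z))
Before s := s || on: (!on) && ((s || on) <==> (!z))
Answer: WP = (!on) && ((s || on) <==> (!z))


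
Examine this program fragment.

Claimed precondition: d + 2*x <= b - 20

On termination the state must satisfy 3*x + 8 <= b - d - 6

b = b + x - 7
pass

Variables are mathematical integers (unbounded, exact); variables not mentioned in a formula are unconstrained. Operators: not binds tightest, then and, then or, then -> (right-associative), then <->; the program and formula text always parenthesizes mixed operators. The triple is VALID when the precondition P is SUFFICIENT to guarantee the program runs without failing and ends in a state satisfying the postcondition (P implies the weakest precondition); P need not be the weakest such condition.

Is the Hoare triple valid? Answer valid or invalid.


Working backward. After the program, the postcondition 3*x + 8 <= b - d - 6 must hold; in canonical form it is d + 3*x <= b - 14.
Before skip: d + 3*x <= b - 14
Before b := b + x - 7: d + 2*x <= b - 21
The weakest precondition is d + 2*x <= b - 21.
Check whether d + 2*x <= b - 20 implies it.
Countermodel: at the initial state b = 0, d = -20, x = 0, the precondition holds but the weakest precondition fails.
Answer: invalid


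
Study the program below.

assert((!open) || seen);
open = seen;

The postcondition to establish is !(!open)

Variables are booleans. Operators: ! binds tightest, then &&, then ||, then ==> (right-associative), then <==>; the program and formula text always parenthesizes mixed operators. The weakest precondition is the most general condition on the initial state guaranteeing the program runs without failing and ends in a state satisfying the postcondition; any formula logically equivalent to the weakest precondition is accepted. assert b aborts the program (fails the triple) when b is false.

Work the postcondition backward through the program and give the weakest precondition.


Working backward. After the program, the postcondition !(!open) must hold; in canonical form it is open.
Before open := seen: seen
Before assert (!open) || seen: ((!open) || seen) && seen
Answer: WP = ((!open) || seen) && seen


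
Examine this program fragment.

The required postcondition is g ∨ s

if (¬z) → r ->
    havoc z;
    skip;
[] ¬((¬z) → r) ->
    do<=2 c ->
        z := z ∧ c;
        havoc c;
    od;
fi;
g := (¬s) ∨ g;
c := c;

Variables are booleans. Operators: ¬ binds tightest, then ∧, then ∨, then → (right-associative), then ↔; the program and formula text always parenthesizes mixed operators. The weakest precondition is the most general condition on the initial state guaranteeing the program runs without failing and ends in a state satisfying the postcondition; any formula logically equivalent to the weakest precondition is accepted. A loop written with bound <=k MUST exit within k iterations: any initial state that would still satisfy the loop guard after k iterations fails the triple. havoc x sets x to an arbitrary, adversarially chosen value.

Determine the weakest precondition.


Working backward. After the program, g ∨ s must hold.
Before c := c: g ∨ s
Before g := (¬s) ∨ g: true
Then branch requires true; else branch requires ¬c.
Before the if: (¬((¬z) → r)) → (¬c)
Answer: WP = (¬((¬z) → r)) → (¬c)


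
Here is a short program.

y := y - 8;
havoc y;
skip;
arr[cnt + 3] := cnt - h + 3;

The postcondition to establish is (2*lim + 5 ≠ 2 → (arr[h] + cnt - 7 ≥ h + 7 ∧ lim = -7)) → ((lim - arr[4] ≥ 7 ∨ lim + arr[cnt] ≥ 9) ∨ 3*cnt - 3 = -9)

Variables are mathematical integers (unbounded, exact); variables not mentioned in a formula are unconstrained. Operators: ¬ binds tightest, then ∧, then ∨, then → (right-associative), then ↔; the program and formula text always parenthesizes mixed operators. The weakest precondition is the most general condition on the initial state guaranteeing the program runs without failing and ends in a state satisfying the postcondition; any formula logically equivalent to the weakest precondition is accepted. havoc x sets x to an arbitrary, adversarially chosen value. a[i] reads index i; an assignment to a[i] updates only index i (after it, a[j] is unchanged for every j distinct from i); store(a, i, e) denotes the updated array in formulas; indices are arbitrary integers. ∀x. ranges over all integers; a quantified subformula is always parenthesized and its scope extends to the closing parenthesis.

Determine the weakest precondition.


Working backward. After the program, the postcondition (2*lim + 5 ≠ 2 → (arr[h] + cnt - 7 ≥ h + 7 ∧ lim = -7)) → ((lim - arr[4] ≥ 7 ∨ lim + arr[cnt] ≥ 9) ∨ 3*cnt - 3 = -9) must hold; in canonical form it is (2*lim ≠ -3 → (arr[h] + cnt ≥ h + 14 ∧ lim = -7)) → (lim ≥ arr[4] + 7 ∨ arr[cnt] + lim ≥ 9 ∨ 3*cnt = -6).
Before arr[cnt + 3] := cnt - h + 3: (2*lim ≠ -3 → (store(arr, cnt + 3, cnt - h + 3)[h] + cnt ≥ h + 14 ∧ lim = -7)) → (lim ≥ store(arr, cnt + 3, cnt - h + 3)[4] + 7 ∨ store(arr, cnt + 3, cnt - h + 3)[cnt] + lim ≥ 9 ∨ 3*cnt = -6)
Before skip: (2*lim ≠ -3 → (store(arr, cnt + 3, cnt - h + 3)[h] + cnt ≥ h + 14 ∧ lim = -7)) → (lim ≥ store(arr, cnt + 3, cnt - h + 3)[4] + 7 ∨ store(arr, cnt + 3, cnt - h + 3)[cnt] + lim ≥ 9 ∨ 3*cnt = -6)
Before havoc y: (2*lim ≠ -3 → (store(arr, cnt + 3, cnt - h + 3)[h] + cnt ≥ h + 14 ∧ lim = -7)) → (lim ≥ store(arr, cnt + 3, cnt - h + 3)[4] + 7 ∨ store(arr, cnt + 3, cnt - h + 3)[cnt] + lim ≥ 9 ∨ 3*cnt = -6)
Before y := y - 8: (2*lim ≠ -3 → (store(arr, cnt + 3, cnt - h + 3)[h] + cnt ≥ h + 14 ∧ lim = -7)) → (lim ≥ store(arr, cnt + 3, cnt - h + 3)[4] + 7 ∨ store(arr, cnt + 3, cnt - h + 3)[cnt] + lim ≥ 9 ∨ 3*cnt = -6)
Answer: WP = (2*lim ≠ -3 → (store(arr, cnt + 3, cnt - h + 3)[h] + cnt ≥ h + 14 ∧ lim = -7)) → (lim ≥ store(arr, cnt + 3, cnt - h + 3)[4] + 7 ∨ store(arr, cnt + 3, cnt - h + 3)[cnt] + lim ≥ 9 ∨ 3*cnt = -6)


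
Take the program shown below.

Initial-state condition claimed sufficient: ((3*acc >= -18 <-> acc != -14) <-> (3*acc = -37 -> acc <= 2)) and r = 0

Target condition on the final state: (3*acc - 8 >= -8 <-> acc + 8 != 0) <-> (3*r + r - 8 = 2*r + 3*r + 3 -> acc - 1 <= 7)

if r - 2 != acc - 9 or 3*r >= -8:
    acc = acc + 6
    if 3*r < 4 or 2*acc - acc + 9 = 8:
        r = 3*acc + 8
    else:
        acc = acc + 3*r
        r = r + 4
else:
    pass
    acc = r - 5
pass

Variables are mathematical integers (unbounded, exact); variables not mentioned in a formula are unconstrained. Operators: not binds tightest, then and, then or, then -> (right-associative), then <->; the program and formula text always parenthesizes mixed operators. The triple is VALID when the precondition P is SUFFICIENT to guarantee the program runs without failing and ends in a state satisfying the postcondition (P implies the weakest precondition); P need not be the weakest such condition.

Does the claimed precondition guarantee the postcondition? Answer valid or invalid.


Working backward. After the program, the postcondition (3*acc - 8 >= -8 <-> acc + 8 != 0) <-> (3*r + r - 8 = 2*r + 3*r + 3 -> acc - 1 <= 7) must hold; in canonical form it is (3*acc >= 0 <-> acc != -8) <-> (r = -11 -> acc <= 8).
Before skip: (3*acc >= 0 <-> acc != -8) <-> (r = -11 -> acc <= 8)
Then branch requires ((3*r < 4 or acc = -7) -> ((3*acc >= -18 <-> acc != -14) <-> (3*acc = -37 -> acc <= 2))) and ((not (3*r < 4 or acc = -7)) -> ((3*acc + 9*r >= -18 <-> acc + 3*r != -14) <-> (r = -15 -> acc + 3*r <= 2))); else branch requires (3*r >= 15 <-> r != -3) <-> (r = -11 -> r <= 13).
Before the if: ((r != acc - 7 or 3*r >= -8) -> (((3*r < 4 or acc = -7) -> ((3*acc >= -18 <-> acc != -14) <-> (3*acc = -37 -> acc <= 2))) and ((not (3*r < 4 or acc = -7)) -> ((3*acc + 9*r >= -18 <-> acc + 3*r != -14) <-> (r = -15 -> acc + 3*r <= 2))))) and ((not (r != acc - 7 or 3*r >= -8)) -> ((3*r >= 15 <-> r != -3) <-> (r = -11 -> r <= 13)))
The weakest precondition is ((r != acc - 7 or 3*r >= -8) -> (((3*r < 4 or acc = -7) -> ((3*acc >= -18 <-> acc != -14) <-> (3*acc = -37 -> acc <= 2))) and ((not (3*r < 4 or acc = -7)) -> ((3*acc + 9*r >= -18 <-> acc + 3*r != -14) <-> (r = -15 -> acc + 3*r <= 2))))) and ((not (r != acc - 7 or 3*r >= -8)) -> ((3*r >= 15 <-> r != -3) <-> (r = -11 -> r <= 13))).
Check whether ((3*acc >= -18 <-> acc != -14) <-> (3*acc = -37 -> acc <= 2)) and r = 0 implies it.
Every state satisfying the precondition satisfies the weakest precondition: the implication holds.
Answer: valid


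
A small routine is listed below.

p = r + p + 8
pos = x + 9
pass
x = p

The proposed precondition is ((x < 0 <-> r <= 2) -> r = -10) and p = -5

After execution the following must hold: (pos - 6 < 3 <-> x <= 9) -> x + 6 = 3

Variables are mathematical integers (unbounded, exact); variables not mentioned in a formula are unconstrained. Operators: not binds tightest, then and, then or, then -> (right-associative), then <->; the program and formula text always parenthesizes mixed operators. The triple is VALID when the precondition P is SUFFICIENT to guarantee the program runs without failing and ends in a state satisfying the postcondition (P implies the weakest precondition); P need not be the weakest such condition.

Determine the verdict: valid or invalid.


Working backward. After the program, the postcondition (pos - 6 < 3 <-> x <= 9) -> x + 6 = 3 must hold; in canonical form it is (pos < 9 <-> x <= 9) -> x = -3.
Before x := p: (pos < 9 <-> p <= 9) -> p = -3
Before skip: (pos < 9 <-> p <= 9) -> p = -3
Before pos := x + 9: (x < 0 <-> p <= 9) -> p = -3
Before p := r + p + 8: (x < 0 <-> p + r <= 1) -> p + r = -11
The weakest precondition is (x < 0 <-> p + r <= 1) -> p + r = -11.
Check whether ((x < 0 <-> r <= 2) -> r = -10) and p = -5 implies it.
Countermodel: at the initial state p = -5, r = 3, x = -1, the precondition holds but the weakest precondition fails.
Answer: invalid


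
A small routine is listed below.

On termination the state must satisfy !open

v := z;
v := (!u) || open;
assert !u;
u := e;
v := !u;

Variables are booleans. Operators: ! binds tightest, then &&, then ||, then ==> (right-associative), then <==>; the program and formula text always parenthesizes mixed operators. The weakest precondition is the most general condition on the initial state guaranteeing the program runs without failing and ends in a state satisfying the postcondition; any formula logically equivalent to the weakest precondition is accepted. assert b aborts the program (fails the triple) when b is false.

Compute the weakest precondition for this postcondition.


Working backward. After the program, !open must hold.
Before v := !u: !open
Before u := e: !open
Before assert !u: (!u) && (!open)
Before v := (!u) || open: (!u) && (!open)
Before v := z: (!u) && (!open)
Answer: WP = (!u) && (!open)


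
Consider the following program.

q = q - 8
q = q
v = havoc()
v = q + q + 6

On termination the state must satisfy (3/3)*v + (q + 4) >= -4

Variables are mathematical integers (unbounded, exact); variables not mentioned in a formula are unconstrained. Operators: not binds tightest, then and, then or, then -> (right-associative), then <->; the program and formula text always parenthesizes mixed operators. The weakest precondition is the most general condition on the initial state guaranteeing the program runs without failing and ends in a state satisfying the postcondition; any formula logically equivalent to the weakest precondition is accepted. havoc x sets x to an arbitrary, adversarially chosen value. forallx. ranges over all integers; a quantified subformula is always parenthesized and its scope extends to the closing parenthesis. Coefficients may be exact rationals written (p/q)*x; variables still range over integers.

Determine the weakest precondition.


Working backward. After the program, the postcondition (3/3)*v + (q + 4) >= -4 must hold; in canonical form it is q + v >= -8.
Before v := q + q + 6: 3*q >= -14
Before havoc v: 3*q >= -14
Before q := q: 3*q >= -14
Before q := q - 8: 3*q >= 10
Answer: WP = 3*q >= 10
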